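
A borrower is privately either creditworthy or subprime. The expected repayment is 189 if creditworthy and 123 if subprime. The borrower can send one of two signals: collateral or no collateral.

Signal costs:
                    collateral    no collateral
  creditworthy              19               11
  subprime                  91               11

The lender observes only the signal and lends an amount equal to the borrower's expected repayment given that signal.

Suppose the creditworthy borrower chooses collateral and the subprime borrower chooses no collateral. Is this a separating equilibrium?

Yes

If types separate, collateral earns payment 189 and no collateral earns 123.
Creditworthy: collateral gives 189 − 19 = 170; no collateral gives 123 − 11 = 112. No deviation. ✓
Subprime: no collateral gives 123 − 11 = 112; collateral gives 189 − 91 = 98. No deviation. ✓
Both incentive constraints hold.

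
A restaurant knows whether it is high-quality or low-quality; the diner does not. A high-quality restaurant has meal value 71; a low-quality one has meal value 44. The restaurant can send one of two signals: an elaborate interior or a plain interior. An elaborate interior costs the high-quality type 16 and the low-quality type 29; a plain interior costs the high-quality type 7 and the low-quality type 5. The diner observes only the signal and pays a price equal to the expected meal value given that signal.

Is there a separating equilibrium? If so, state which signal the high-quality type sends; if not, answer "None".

None

Try high-quality → elaborate interior, low-quality → plain interior:
  Under separation the diner infers type exactly: elaborate interior → high-quality (pays 71), plain interior → low-quality (pays 44).
  High-quality: elaborate interior gives 71 − 16 = 55; plain interior gives 44 − 7 = 37. No deviation. ✓
  Low-quality: plain interior gives 44 − 5 = 39; elaborate interior gives 71 − 29 = 42. Would deviate. ✗
Try high-quality → plain interior, low-quality → elaborate interior:
  Under separation the diner infers type exactly: plain interior → high-quality (pays 71), elaborate interior → low-quality (pays 44).
  High-quality: plain interior gives 71 − 7 = 64; elaborate interior gives 44 − 16 = 28. No deviation. ✓
  Low-quality: elaborate interior gives 44 − 29 = 15; plain interior gives 71 − 5 = 66. Would deviate. ✗
Neither assignment is incentive-compatible.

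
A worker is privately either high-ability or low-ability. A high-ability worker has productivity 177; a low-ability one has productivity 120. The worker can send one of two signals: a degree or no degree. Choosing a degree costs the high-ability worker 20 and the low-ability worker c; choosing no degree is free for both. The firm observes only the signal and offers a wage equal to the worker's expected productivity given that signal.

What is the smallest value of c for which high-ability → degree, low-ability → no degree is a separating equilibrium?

57

Under separation: degree → high-ability (pays 177); no degree → low-ability (pays 120).
High-ability: 177 − 20 = 157 ≥ 120 − 0 = 120. Holds regardless of c. ✓
Low-ability: 120 − 0 ≥ 177 − c, so c ≥ 177 − 120 = 57.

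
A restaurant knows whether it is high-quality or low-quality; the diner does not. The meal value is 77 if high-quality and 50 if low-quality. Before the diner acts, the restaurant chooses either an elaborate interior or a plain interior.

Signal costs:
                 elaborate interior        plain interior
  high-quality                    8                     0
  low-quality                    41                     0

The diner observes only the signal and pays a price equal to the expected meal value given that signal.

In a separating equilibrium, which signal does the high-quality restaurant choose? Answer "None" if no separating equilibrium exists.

elaborate interior

Try high-quality → elaborate interior, low-quality → plain interior:
  If types separate, elaborate interior earns payment 77 and plain interior earns 50.
  High-quality: elaborate interior gives 77 − 8 = 69; plain interior gives 50 − 0 = 50. No deviation. ✓
  Low-quality: plain interior gives 50 − 0 = 50; elaborate interior gives 77 − 41 = 36. No deviation. ✓
Both hold — the high-quality type sends elaborate interior.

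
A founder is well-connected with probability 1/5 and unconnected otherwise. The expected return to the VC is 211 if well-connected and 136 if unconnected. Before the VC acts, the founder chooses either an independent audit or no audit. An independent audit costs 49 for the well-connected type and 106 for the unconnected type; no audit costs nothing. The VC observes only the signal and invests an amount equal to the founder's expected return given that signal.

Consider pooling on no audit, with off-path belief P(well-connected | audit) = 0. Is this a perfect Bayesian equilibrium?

Yes

At the pooled signal (no audit) the VC holds the prior 1/5 and pays 1/5·211 + 4/5·136 = 151. Off-path (audit) belief 0 gives 0·211 + 1·136 = 136.
Well-connected: no audit gives 151 − 0 = 151; audit gives 136 − 49 = 87. Stays. ✓
Unconnected: no audit gives 151 − 0 = 151; audit gives 136 − 106 = 30. Stays. ✓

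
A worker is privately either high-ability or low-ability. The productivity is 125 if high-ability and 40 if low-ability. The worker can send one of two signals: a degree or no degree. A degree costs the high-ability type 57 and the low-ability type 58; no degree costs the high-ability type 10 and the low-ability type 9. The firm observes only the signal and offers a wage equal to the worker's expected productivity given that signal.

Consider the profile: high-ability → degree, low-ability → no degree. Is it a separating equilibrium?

If types separate, degree earns payment 125 and no degree earns 40.
High-ability: degree gives 125 − 57 = 68; no degree gives 40 − 10 = 30. No deviation. ✓
Low-ability: no degree gives 40 − 9 = 31; degree gives 125 − 58 = 67. Would deviate. ✗

No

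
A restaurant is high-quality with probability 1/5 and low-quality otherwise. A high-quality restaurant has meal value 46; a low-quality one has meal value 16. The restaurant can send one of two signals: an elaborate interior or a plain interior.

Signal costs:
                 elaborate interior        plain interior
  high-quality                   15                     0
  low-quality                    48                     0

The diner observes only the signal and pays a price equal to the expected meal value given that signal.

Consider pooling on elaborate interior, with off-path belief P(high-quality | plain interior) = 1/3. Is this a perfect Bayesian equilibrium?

At the pooled signal (elaborate interior) the diner holds the prior 1/5 and pays 1/5·46 + 4/5·16 = 22. Off-path (plain interior) belief 1/3 gives 1/3·46 + 2/3·16 = 26.
High-quality: elaborate interior gives 22 − 15 = 7; plain interior gives 26 − 0 = 26. Deviates. ✗
Low-quality: elaborate interior gives 22 − 48 = -26; plain interior gives 26 − 0 = 26. Deviates. ✗

No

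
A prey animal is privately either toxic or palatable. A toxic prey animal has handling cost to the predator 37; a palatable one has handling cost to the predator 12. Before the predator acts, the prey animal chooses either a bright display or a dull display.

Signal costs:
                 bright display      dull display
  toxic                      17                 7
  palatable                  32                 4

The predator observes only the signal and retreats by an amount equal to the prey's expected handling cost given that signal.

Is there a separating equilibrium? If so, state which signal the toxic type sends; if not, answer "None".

bright display

Try toxic → bright display, palatable → dull display:
  Under separation the predator infers type exactly: bright display → toxic (pays 37), dull display → palatable (pays 12).
  Toxic: bright display gives 37 − 17 = 20; dull display gives 12 − 7 = 5. No deviation. ✓
  Palatable: dull display gives 12 − 4 = 8; bright display gives 37 − 32 = 5. No deviation. ✓
Both hold — the toxic type sends bright display.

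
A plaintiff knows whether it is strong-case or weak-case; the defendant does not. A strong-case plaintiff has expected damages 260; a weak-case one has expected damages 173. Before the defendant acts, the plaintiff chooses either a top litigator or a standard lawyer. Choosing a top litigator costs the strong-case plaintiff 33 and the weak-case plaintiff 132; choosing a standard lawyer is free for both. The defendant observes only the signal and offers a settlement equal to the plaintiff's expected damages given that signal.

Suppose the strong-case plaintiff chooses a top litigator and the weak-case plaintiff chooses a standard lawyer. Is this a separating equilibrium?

Under separation the defendant infers type exactly: top litigator → strong-case (pays 260), standard lawyer → weak-case (pays 173).
Strong-case: top litigator gives 260 − 33 = 227; standard lawyer gives 173 − 0 = 173. No deviation. ✓
Weak-case: standard lawyer gives 173 − 0 = 173; top litigator gives 260 − 132 = 128. No deviation. ✓
Both incentive constraints hold.

Yes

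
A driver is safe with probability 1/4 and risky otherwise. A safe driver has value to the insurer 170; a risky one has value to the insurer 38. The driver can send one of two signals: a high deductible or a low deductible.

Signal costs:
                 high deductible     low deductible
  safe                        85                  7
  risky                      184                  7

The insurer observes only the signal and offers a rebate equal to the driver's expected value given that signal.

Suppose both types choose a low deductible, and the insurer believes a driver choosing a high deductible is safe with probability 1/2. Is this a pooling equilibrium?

At the pooled signal (low deductible) the insurer holds the prior 1/4 and pays 1/4·170 + 3/4·38 = 71. Off-path (high deductible) belief 1/2 gives 1/2·170 + 1/2·38 = 104.
Safe: low deductible gives 71 − 7 = 64; high deductible gives 104 − 85 = 19. Stays. ✓
Risky: low deductible gives 71 − 7 = 64; high deductible gives 104 − 184 = -80. Stays. ✓

Yes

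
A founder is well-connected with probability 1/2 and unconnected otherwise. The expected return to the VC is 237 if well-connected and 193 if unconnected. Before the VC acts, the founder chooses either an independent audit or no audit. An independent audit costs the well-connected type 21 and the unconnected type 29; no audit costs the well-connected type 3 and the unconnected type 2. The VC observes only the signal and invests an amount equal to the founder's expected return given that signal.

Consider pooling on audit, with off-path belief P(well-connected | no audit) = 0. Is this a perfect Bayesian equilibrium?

No

At the pooled signal (audit) the VC holds the prior 1/2 and pays 1/2·237 + 1/2·193 = 215. Off-path (no audit) belief 0 gives 0·237 + 1·193 = 193.
Well-connected: audit gives 215 − 21 = 194; no audit gives 193 − 3 = 190. Stays. ✓
Unconnected: audit gives 215 − 29 = 186; no audit gives 193 − 2 = 191. Deviates. ✗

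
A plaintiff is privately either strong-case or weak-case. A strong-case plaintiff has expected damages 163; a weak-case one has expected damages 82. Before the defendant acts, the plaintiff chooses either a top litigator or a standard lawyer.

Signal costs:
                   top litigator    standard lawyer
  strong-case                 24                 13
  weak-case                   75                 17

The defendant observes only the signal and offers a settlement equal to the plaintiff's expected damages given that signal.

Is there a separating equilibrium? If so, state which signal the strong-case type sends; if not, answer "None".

Try strong-case → top litigator, weak-case → standard lawyer:
  Under separation the defendant infers type exactly: top litigator → strong-case (pays 163), standard lawyer → weak-case (pays 82).
  Strong-case: top litigator gives 163 − 24 = 139; standard lawyer gives 82 − 13 = 69. No deviation. ✓
  Weak-case: standard lawyer gives 82 − 17 = 65; top litigator gives 163 − 75 = 88. Would deviate. ✗
Try strong-case → standard lawyer, weak-case → top litigator:
  Under separation the defendant infers type exactly: standard lawyer → strong-case (pays 163), top litigator → weak-case (pays 82).
  Strong-case: standard lawyer gives 163 − 13 = 150; top litigator gives 82 − 24 = 58. No deviation. ✓
  Weak-case: top litigator gives 82 − 75 = 7; standard lawyer gives 163 − 17 = 146. Would deviate. ✗
Neither assignment is incentive-compatible.

None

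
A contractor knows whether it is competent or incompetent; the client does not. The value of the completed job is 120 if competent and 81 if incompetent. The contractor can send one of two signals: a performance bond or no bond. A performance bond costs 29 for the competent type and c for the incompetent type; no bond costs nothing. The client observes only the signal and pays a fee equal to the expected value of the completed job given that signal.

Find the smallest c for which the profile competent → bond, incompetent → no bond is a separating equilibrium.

39

Under separation: bond → competent (pays 120); no bond → incompetent (pays 81).
Competent: 120 − 29 = 91 ≥ 81 − 0 = 81. Holds regardless of c. ✓
Incompetent: 81 − 0 ≥ 120 − c, so c ≥ 120 − 81 = 39.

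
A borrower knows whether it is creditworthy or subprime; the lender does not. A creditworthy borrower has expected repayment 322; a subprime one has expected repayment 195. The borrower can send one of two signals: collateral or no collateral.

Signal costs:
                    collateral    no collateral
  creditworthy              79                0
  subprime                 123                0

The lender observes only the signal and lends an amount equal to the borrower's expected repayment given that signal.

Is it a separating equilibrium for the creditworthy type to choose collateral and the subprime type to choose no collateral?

No

If types separate, collateral earns payment 322 and no collateral earns 195.
Creditworthy: collateral gives 322 − 79 = 243; no collateral gives 195 − 0 = 195. No deviation. ✓
Subprime: no collateral gives 195 − 0 = 195; collateral gives 322 − 123 = 199. Would deviate. ✗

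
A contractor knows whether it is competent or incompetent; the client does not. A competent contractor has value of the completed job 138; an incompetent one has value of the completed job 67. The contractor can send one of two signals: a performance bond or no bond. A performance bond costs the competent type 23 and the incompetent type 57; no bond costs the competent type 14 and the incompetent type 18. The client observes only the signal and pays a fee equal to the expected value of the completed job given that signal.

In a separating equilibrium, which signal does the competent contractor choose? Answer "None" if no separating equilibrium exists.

None

Try competent → bond, incompetent → no bond:
  If types separate, bond earns payment 138 and no bond earns 67.
  Competent: bond gives 138 − 23 = 115; no bond gives 67 − 14 = 53. No deviation. ✓
  Incompetent: no bond gives 67 − 18 = 49; bond gives 138 − 57 = 81. Would deviate. ✗
Try competent → no bond, incompetent → bond:
  If types separate, no bond earns payment 138 and bond earns 67.
  Competent: no bond gives 138 − 14 = 124; bond gives 67 − 23 = 44. No deviation. ✓
  Incompetent: bond gives 67 − 57 = 10; no bond gives 138 − 18 = 120. Would deviate. ✗
Neither assignment is incentive-compatible.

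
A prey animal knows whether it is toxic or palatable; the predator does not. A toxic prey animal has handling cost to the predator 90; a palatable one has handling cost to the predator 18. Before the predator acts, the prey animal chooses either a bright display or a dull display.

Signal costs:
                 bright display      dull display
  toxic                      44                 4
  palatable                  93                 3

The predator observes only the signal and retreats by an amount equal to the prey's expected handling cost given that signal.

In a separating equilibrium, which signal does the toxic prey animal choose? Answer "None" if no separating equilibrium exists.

bright display

Try toxic → bright display, palatable → dull display:
  Under separation the predator infers type exactly: bright display → toxic (pays 90), dull display → palatable (pays 18).
  Toxic: bright display gives 90 − 44 = 46; dull display gives 18 − 4 = 14. No deviation. ✓
  Palatable: dull display gives 18 − 3 = 15; bright display gives 90 − 93 = -3. No deviation. ✓
Both hold — the toxic type sends bright display.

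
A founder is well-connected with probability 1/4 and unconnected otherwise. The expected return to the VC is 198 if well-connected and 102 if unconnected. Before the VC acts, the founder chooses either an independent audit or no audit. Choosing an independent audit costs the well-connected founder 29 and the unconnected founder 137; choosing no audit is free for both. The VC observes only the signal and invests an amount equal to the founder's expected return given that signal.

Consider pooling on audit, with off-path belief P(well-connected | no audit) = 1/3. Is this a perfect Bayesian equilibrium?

At the pooled signal (audit) the VC holds the prior 1/4 and pays 1/4·198 + 3/4·102 = 126. Off-path (no audit) belief 1/3 gives 1/3·198 + 2/3·102 = 134.
Well-connected: audit gives 126 − 29 = 97; no audit gives 134 − 0 = 134. Deviates. ✗
Unconnected: audit gives 126 − 137 = -11; no audit gives 134 − 0 = 134. Deviates. ✗

No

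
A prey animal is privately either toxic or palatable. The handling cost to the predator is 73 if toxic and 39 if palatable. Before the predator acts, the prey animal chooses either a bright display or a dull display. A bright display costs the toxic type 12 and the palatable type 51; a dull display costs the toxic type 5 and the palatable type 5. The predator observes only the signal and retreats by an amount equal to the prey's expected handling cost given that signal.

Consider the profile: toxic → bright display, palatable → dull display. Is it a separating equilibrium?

Yes

Under separation the predator infers type exactly: bright display → toxic (pays 73), dull display → palatable (pays 39).
Toxic: bright display gives 73 − 12 = 61; dull display gives 39 − 5 = 34. No deviation. ✓
Palatable: dull display gives 39 − 5 = 34; bright display gives 73 − 51 = 22. No deviation. ✓
Neither type gains from mimicking the other.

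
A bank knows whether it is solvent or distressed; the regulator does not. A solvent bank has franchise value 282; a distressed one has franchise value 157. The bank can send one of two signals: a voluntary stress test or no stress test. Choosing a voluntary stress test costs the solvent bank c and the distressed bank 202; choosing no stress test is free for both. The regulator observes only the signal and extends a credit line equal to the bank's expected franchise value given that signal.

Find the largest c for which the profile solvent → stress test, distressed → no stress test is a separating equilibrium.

Under separation: stress test → solvent (pays 282); no stress test → distressed (pays 157).
Distressed: 157 − 0 = 157 ≥ 282 − 202 = 80. Holds regardless of c. ✓
Solvent: 282 − c ≥ 157 − 0, so c ≤ 282 − 157 = 125.

125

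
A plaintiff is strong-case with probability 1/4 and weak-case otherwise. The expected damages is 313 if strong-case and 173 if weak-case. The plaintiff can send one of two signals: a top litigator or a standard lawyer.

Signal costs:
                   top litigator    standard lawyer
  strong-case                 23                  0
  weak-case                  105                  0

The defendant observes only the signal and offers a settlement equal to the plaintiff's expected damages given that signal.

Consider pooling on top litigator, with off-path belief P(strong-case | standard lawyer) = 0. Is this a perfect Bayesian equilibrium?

No

At the pooled signal (top litigator) the defendant holds the prior 1/4 and pays 1/4·313 + 3/4·173 = 208. Off-path (standard lawyer) belief 0 gives 0·313 + 1·173 = 173.
Strong-case: top litigator gives 208 − 23 = 185; standard lawyer gives 173 − 0 = 173. Stays. ✓
Weak-case: top litigator gives 208 − 105 = 103; standard lawyer gives 173 − 0 = 173. Deviates. ✗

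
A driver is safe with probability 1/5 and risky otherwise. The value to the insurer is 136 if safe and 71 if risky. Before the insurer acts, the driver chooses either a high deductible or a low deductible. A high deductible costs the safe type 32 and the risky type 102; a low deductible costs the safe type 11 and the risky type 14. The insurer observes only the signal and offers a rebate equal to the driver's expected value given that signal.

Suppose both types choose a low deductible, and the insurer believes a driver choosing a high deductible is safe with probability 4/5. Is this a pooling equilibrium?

No

At the pooled signal (low deductible) the insurer holds the prior 1/5 and pays 1/5·136 + 4/5·71 = 84. Off-path (high deductible) belief 4/5 gives 4/5·136 + 1/5·71 = 123.
Safe: low deductible gives 84 − 11 = 73; high deductible gives 123 − 32 = 91. Deviates. ✗
Risky: low deductible gives 84 − 14 = 70; high deductible gives 123 − 102 = 21. Stays. ✓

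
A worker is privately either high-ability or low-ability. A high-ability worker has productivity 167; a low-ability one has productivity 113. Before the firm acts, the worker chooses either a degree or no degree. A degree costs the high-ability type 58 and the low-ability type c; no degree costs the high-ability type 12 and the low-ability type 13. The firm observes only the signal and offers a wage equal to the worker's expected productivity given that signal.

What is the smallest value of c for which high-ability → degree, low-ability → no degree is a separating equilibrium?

67

Under separation: degree → high-ability (pays 167); no degree → low-ability (pays 113).
High-ability: 167 − 58 = 109 ≥ 113 − 12 = 101. Holds regardless of c. ✓
Low-ability: 113 − 13 ≥ 167 − c, so c ≥ 167 − 100 = 67.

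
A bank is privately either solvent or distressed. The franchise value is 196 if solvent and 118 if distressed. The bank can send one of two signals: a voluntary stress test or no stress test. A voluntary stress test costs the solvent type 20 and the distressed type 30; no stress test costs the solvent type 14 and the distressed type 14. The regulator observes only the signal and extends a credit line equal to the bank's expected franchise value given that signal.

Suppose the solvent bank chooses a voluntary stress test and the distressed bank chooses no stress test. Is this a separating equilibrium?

No

If types separate, stress test earns payment 196 and no stress test earns 118.
Solvent: stress test gives 196 − 20 = 176; no stress test gives 118 − 14 = 104. No deviation. ✓
Distressed: no stress test gives 118 − 14 = 104; stress test gives 196 − 30 = 166. Would deviate. ✗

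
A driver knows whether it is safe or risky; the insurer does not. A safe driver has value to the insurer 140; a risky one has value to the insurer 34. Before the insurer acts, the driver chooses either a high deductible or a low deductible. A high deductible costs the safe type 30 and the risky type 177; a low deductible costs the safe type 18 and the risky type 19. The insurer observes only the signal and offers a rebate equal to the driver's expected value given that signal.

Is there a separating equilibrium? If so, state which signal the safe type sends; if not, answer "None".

high deductible

Try safe → high deductible, risky → low deductible:
  If types separate, high deductible earns payment 140 and low deductible earns 34.
  Safe: high deductible gives 140 − 30 = 110; low deductible gives 34 − 18 = 16. No deviation. ✓
  Risky: low deductible gives 34 − 19 = 15; high deductible gives 140 − 177 = -37. No deviation. ✓
Both hold — the safe type sends high deductible.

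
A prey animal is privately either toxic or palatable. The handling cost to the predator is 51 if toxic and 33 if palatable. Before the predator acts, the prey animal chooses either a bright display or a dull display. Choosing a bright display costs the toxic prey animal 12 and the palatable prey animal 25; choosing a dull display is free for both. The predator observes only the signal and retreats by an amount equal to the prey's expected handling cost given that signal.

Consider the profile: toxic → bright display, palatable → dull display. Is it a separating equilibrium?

Under separation the predator infers type exactly: bright display → toxic (pays 51), dull display → palatable (pays 33).
Toxic: bright display gives 51 − 12 = 39; dull display gives 33 − 0 = 33. No deviation. ✓
Palatable: dull display gives 33 − 0 = 33; bright display gives 51 − 25 = 26. No deviation. ✓
Both incentive constraints hold.

Yes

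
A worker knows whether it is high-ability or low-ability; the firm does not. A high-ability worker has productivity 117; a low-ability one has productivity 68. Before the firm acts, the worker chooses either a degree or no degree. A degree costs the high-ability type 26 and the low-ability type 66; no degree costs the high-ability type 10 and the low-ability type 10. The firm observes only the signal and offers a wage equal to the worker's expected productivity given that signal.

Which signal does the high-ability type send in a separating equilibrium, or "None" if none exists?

Try high-ability → degree, low-ability → no degree:
  If types separate, degree earns payment 117 and no degree earns 68.
  High-ability: degree gives 117 − 26 = 91; no degree gives 68 − 10 = 58. No deviation. ✓
  Low-ability: no degree gives 68 − 10 = 58; degree gives 117 − 66 = 51. No deviation. ✓
Both hold — the high-ability type sends degree.

degree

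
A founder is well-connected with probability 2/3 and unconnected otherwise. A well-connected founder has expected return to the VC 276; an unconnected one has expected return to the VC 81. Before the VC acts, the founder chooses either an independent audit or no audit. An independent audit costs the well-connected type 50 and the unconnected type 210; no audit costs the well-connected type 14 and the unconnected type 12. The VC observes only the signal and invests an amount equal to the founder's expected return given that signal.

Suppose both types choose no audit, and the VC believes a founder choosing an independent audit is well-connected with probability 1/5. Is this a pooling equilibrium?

On the equilibrium path (no audit) the VC holds the prior 2/3 and pays 2/3·276 + 1/3·81 = 211. Off-path (audit) belief 1/5 gives 1/5·276 + 4/5·81 = 120.
Well-connected: no audit gives 211 − 14 = 197; audit gives 120 − 50 = 70. Stays. ✓
Unconnected: no audit gives 211 − 12 = 199; audit gives 120 − 210 = -90. Stays. ✓
Beliefs are Bayes-consistent on-path and both types best-respond.

Yes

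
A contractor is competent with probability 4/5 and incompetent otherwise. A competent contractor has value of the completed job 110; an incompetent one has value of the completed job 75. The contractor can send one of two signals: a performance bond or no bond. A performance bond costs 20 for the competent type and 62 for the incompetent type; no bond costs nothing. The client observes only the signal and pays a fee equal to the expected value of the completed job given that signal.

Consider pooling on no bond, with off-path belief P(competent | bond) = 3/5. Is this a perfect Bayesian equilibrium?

Yes

At the pooled signal (no bond) the client holds the prior 4/5 and pays 4/5·110 + 1/5·75 = 103. Off-path (bond) belief 3/5 gives 3/5·110 + 2/5·75 = 96.
Competent: no bond gives 103 − 0 = 103; bond gives 96 − 20 = 76. Stays. ✓
Incompetent: no bond gives 103 − 0 = 103; bond gives 96 − 62 = 34. Stays. ✓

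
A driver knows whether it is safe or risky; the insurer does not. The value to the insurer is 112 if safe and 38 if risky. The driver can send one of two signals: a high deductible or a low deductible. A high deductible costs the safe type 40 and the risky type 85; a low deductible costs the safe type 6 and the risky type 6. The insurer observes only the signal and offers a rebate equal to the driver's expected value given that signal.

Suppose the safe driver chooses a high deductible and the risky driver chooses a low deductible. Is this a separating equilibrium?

If types separate, high deductible earns payment 112 and low deductible earns 38.
Safe: high deductible gives 112 − 40 = 72; low deductible gives 38 − 6 = 32. No deviation. ✓
Risky: low deductible gives 38 − 6 = 32; high deductible gives 112 − 85 = 27. No deviation. ✓
Both incentive constraints hold.

Yes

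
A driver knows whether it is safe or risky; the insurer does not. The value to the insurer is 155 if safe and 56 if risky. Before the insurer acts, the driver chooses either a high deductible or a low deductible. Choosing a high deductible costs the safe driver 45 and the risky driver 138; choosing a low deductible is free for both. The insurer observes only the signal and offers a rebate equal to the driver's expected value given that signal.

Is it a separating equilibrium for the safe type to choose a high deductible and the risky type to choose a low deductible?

Under separation the insurer infers type exactly: high deductible → safe (pays 155), low deductible → risky (pays 56).
Safe: high deductible gives 155 − 45 = 110; low deductible gives 56 − 0 = 56. No deviation. ✓
Risky: low deductible gives 56 − 0 = 56; high deductible gives 155 − 138 = 17. No deviation. ✓
Neither type gains from mimicking the other.

Yes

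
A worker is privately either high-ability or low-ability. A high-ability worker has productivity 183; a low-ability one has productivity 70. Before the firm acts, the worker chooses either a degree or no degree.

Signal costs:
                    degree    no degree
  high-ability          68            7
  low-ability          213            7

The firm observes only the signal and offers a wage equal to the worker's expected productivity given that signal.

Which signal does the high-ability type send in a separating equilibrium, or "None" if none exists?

Try high-ability → degree, low-ability → no degree:
  If types separate, degree earns payment 183 and no degree earns 70.
  High-ability: degree gives 183 − 68 = 115; no degree gives 70 − 7 = 63. No deviation. ✓
  Low-ability: no degree gives 70 − 7 = 63; degree gives 183 − 213 = -30. No deviation. ✓
Both hold — the high-ability type sends degree.

degree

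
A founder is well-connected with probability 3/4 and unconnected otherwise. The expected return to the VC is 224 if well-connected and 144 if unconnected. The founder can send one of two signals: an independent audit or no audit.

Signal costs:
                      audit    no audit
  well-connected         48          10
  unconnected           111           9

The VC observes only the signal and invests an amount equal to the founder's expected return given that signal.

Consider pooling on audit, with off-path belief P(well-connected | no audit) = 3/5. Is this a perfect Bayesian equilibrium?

No

At the pooled signal (audit) the VC holds the prior 3/4 and pays 3/4·224 + 1/4·144 = 204. Off-path (no audit) belief 3/5 gives 3/5·224 + 2/5·144 = 192.
Well-connected: audit gives 204 − 48 = 156; no audit gives 192 − 10 = 182. Deviates. ✗
Unconnected: audit gives 204 − 111 = 93; no audit gives 192 − 9 = 183. Deviates. ✗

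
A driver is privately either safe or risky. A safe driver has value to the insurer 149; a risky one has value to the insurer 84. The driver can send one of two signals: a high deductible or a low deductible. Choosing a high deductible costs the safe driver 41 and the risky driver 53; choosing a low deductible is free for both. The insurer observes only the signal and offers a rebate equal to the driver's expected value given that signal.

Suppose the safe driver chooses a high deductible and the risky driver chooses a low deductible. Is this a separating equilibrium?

No

Under separation the insurer infers type exactly: high deductible → safe (pays 149), low deductible → risky (pays 84).
Safe: high deductible gives 149 − 41 = 108; low deductible gives 84 − 0 = 84. No deviation. ✓
Risky: low deductible gives 84 − 0 = 84; high deductible gives 149 − 53 = 96. Would deviate. ✗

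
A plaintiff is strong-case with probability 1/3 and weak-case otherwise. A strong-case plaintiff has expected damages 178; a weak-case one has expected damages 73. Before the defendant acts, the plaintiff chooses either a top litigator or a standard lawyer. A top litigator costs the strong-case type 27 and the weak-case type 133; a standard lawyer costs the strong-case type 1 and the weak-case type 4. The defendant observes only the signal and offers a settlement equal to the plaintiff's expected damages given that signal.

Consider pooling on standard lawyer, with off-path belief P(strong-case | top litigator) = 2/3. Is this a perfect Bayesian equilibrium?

No

At the pooled signal (standard lawyer) the defendant holds the prior 1/3 and pays 1/3·178 + 2/3·73 = 108. Off-path (top litigator) belief 2/3 gives 2/3·178 + 1/3·73 = 143.
Strong-case: standard lawyer gives 108 − 1 = 107; top litigator gives 143 − 27 = 116. Deviates. ✗
Weak-case: standard lawyer gives 108 − 4 = 104; top litigator gives 143 − 133 = 10. Stays. ✓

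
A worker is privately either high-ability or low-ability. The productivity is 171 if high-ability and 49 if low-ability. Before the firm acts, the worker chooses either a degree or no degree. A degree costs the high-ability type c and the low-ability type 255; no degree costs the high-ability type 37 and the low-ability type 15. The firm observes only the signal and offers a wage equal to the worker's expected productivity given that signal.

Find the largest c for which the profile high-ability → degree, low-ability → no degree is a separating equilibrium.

Under separation: degree → high-ability (pays 171); no degree → low-ability (pays 49).
Low-ability: 49 − 15 = 34 ≥ 171 − 255 = -84. Holds regardless of c. ✓
High-ability: 171 − c ≥ 49 − 37, so c ≤ 171 − 12 = 159.

159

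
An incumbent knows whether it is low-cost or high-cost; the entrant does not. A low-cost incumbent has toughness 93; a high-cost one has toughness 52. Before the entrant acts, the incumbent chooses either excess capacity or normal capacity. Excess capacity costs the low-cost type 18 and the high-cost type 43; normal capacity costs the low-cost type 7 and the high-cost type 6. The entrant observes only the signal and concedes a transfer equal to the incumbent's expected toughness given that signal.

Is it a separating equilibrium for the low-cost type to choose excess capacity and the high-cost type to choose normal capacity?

If types separate, excess capacity earns payment 93 and normal capacity earns 52.
Low-cost: excess capacity gives 93 − 18 = 75; normal capacity gives 52 − 7 = 45. No deviation. ✓
High-cost: normal capacity gives 52 − 6 = 46; excess capacity gives 93 − 43 = 50. Would deviate. ✗

No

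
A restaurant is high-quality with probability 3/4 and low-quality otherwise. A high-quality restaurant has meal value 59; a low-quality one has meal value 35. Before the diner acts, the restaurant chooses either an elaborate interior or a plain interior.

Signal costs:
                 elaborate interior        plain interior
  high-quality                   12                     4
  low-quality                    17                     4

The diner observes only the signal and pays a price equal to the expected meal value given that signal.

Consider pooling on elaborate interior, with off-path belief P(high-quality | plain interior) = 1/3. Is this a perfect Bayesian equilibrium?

On the equilibrium path (elaborate interior) the diner holds the prior 3/4 and pays 3/4·59 + 1/4·35 = 53. Off-path (plain interior) belief 1/3 gives 1/3·59 + 2/3·35 = 43.
High-quality: elaborate interior gives 53 − 12 = 41; plain interior gives 43 − 4 = 39. Stays. ✓
Low-quality: elaborate interior gives 53 − 17 = 36; plain interior gives 43 − 4 = 39. Deviates. ✗

No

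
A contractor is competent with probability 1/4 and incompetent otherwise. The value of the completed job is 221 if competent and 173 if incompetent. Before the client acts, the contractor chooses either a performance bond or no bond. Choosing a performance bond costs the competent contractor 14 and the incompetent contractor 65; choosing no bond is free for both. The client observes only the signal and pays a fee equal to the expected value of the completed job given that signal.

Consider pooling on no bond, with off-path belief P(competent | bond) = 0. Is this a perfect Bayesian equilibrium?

At the pooled signal (no bond) the client holds the prior 1/4 and pays 1/4·221 + 3/4·173 = 185. Off-path (bond) belief 0 gives 0·221 + 1·173 = 173.
Competent: no bond gives 185 − 0 = 185; bond gives 173 − 14 = 159. Stays. ✓
Incompetent: no bond gives 185 − 0 = 185; bond gives 173 − 65 = 108. Stays. ✓

Yes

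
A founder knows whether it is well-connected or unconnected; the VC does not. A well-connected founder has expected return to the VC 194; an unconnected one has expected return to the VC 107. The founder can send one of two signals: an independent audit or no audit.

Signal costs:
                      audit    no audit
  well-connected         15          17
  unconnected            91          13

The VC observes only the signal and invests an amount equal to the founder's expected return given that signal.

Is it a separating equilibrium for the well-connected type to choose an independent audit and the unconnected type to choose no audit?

If types separate, audit earns payment 194 and no audit earns 107.
Well-connected: audit gives 194 − 15 = 179; no audit gives 107 − 17 = 90. No deviation. ✓
Unconnected: no audit gives 107 − 13 = 94; audit gives 194 − 91 = 103. Would deviate. ✗

No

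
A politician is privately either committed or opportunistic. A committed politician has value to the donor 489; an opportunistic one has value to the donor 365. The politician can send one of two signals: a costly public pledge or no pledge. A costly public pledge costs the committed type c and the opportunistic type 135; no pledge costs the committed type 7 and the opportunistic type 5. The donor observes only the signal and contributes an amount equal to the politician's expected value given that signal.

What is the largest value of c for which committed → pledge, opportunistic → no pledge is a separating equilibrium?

Under separation: pledge → committed (pays 489); no pledge → opportunistic (pays 365).
Opportunistic: 365 − 5 = 360 ≥ 489 − 135 = 354. Holds regardless of c. ✓
Committed: 489 − c ≥ 365 − 7, so c ≤ 489 − 358 = 131.

131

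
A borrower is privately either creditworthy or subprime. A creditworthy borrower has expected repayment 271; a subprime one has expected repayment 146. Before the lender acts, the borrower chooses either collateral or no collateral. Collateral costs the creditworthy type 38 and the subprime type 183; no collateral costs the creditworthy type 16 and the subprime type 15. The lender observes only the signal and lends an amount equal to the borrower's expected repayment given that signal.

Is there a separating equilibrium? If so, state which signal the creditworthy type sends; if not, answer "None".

collateral

Try creditworthy → collateral, subprime → no collateral:
  If types separate, collateral earns payment 271 and no collateral earns 146.
  Creditworthy: collateral gives 271 − 38 = 233; no collateral gives 146 − 16 = 130. No deviation. ✓
  Subprime: no collateral gives 146 − 15 = 131; collateral gives 271 − 183 = 88. No deviation. ✓
Both hold — the creditworthy type sends collateral.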